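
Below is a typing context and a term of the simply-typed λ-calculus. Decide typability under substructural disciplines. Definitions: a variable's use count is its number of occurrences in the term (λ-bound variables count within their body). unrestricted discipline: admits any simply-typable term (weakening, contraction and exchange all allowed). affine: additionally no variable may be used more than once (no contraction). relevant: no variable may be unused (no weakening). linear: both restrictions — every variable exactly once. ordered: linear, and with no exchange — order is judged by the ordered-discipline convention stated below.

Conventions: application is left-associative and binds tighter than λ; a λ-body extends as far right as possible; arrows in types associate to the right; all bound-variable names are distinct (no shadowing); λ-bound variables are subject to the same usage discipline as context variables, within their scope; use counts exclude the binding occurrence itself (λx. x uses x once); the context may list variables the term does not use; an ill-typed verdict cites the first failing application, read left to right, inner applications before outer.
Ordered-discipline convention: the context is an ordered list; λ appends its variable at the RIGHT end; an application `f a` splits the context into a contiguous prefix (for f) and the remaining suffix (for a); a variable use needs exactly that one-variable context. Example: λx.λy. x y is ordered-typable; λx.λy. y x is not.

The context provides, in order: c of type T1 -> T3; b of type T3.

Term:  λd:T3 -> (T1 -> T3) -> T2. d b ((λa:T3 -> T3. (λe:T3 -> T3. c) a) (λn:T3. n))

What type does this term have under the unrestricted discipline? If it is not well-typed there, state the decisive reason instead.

term : (T3 -> (T1 -> T3) -> T2) -> T2
variable uses: c ×1, b ×1, d (bound) ×1, a (bound) ×1, e (bound) ×0, n (bound) ×1
left-to-right use order: d, b, c, a, n
typing: the term checks, with type (T3 -> (T1 -> T3) -> T2) -> T2
summary: ordered ✗, linear ✗, affine ✓, relevant ✗, unrestricted ✓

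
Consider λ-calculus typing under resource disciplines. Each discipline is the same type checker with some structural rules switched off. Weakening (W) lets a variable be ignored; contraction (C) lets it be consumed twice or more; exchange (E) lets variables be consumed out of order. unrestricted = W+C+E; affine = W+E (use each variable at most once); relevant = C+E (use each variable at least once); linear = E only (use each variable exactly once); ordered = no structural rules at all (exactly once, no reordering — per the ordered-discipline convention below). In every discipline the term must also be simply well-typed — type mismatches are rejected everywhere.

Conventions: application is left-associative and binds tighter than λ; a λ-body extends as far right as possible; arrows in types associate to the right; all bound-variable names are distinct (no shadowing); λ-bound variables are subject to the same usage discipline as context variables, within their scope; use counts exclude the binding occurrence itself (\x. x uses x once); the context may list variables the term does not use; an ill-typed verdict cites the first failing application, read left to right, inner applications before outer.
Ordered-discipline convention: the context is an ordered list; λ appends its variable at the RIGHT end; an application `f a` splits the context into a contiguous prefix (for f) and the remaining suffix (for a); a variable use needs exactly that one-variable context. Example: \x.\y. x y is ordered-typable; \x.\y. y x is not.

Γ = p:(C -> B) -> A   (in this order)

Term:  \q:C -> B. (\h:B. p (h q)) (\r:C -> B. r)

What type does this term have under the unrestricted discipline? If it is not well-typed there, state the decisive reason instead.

not well-typed under unrestricted — the type mismatch rejects it
use counts: p: 1, q (λ-bound): 1, h (λ-bound): 1, r (λ-bound): 1
uses in reading order: p, h, q, r
typing: ill-typed: non-function type B applied to an argument
all disciplines: ordered ✗, linear ✗, affine ✗, relevant ✗, unrestricted ✗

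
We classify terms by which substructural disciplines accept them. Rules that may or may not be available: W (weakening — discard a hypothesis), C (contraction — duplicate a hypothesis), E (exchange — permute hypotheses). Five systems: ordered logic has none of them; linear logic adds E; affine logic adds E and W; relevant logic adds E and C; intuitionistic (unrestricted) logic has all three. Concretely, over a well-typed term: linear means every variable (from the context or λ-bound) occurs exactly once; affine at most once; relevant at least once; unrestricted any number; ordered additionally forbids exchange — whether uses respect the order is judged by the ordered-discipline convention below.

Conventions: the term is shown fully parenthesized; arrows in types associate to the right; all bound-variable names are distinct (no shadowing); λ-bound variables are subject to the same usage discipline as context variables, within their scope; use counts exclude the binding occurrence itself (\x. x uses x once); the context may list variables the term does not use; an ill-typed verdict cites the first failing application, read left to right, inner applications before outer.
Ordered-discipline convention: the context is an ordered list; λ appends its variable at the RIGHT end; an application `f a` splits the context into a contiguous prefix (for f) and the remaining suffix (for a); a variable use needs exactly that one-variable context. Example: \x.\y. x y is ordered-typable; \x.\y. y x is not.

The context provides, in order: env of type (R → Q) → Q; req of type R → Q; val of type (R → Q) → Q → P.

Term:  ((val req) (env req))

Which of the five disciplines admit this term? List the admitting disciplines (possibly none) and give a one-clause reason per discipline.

admitted by: relevant, unrestricted
variable uses: env=1; req=2; val=1
left-to-right use order: val, req, env, req
typing: ✓ — P
ordered: ✗, repeated use of req ×2
linear: ✗, repeated use of req ×2
affine: ✗, repeated use of req ×2
relevant: ✓, none of env, req, val goes unused
unrestricted: ✓, type-checks (P) and nothing is barred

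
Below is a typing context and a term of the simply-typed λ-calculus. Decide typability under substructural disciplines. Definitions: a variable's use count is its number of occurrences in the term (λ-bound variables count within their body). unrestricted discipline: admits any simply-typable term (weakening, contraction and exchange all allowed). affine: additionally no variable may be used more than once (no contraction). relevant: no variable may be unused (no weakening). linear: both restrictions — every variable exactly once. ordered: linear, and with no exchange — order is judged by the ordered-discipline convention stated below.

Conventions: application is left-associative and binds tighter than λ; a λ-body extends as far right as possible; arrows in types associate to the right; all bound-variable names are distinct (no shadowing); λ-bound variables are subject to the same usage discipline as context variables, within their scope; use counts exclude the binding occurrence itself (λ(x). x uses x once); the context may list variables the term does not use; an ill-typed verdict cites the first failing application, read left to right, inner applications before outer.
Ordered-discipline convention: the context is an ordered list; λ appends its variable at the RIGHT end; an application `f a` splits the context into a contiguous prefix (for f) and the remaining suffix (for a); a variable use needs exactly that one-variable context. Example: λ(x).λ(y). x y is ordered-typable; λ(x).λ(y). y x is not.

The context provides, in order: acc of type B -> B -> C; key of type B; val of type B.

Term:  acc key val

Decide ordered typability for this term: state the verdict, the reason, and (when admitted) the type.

yes — acc, key, val: once each, no exchange needed; term : C
use counts: acc ×1; key ×1; val ×1
left-to-right use order: acc, key, val
typing: well-typed at C
all disciplines: ordered ✓ · linear ✓ · affine ✓ · relevant ✓ · unrestricted ✓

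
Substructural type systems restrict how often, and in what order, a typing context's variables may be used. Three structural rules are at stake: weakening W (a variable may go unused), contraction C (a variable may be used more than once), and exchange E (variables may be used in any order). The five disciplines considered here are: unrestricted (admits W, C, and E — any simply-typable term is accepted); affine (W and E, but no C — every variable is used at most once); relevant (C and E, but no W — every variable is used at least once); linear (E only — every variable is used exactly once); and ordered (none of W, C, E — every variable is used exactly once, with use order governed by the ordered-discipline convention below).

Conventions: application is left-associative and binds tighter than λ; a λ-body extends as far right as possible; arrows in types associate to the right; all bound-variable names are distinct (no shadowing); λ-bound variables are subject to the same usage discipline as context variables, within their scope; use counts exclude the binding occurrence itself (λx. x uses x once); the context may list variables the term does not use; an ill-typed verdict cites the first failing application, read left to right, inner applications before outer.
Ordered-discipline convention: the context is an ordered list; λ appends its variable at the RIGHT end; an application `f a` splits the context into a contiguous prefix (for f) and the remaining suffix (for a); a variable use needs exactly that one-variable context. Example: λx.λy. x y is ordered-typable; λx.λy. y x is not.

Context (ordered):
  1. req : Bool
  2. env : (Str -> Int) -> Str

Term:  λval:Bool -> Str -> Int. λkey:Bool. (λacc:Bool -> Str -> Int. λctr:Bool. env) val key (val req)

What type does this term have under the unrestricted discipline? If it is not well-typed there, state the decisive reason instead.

term : (Bool -> Str -> Int) -> Bool -> Str
usage: req: 1, env: 1, val (bound): 2, key (bound): 1, acc (bound): 0, ctr (bound): 0
uses in reading order: env, val, key, val, req
typing: well-typed at (Bool -> Str -> Int) -> Bool -> Str
per-discipline verdicts: ordered ✗; linear ✗; affine ✗; relevant ✗; unrestricted ✓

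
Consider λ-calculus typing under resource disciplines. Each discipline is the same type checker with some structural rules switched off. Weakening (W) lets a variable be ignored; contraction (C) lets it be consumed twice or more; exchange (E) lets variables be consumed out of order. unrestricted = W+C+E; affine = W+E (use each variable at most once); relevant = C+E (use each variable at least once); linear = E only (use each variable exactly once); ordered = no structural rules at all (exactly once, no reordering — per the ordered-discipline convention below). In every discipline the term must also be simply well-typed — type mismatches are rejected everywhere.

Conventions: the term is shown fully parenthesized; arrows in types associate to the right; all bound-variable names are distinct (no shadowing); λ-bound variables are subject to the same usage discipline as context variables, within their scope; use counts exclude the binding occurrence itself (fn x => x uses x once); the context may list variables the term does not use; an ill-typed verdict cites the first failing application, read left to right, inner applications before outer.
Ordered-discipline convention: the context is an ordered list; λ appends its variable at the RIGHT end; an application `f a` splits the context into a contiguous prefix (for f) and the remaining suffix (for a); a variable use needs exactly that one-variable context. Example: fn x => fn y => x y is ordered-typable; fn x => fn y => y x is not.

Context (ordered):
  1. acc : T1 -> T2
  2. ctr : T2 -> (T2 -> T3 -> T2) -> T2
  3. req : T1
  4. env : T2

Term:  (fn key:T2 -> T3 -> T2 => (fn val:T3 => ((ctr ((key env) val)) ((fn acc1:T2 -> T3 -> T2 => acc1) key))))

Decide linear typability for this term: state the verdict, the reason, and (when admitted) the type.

no — needs contraction — key ×2; acc, req never used (weakening)
variable uses: acc: 0×, ctr: 1×, req: 0×, env: 1×, key (λ-bound): 2×, val (λ-bound): 1×, acc1 (λ-bound): 1×
uses in reading order: ctr, key, env, val, acc1, key
typing: the term checks, with type (T2 -> T3 -> T2) -> T3 -> T2
across the five disciplines: ordered ✗, linear ✗, affine ✗, relevant ✗, unrestricted ✓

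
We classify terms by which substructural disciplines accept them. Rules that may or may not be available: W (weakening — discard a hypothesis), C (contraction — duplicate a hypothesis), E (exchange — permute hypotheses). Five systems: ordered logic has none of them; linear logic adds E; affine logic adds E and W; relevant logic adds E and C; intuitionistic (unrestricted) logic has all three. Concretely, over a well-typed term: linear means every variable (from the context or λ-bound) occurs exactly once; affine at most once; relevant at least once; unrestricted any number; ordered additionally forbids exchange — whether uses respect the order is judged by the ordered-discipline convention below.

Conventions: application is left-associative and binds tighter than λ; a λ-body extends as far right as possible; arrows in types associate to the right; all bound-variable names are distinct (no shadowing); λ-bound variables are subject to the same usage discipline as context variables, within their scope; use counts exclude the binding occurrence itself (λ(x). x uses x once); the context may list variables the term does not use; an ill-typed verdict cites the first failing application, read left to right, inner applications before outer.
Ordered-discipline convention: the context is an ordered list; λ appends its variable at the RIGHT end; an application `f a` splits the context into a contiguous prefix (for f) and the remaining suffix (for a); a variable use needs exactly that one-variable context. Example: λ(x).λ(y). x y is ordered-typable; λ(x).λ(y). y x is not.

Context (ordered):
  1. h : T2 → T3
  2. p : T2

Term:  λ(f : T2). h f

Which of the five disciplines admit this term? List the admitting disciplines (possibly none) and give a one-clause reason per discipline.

admitted by: affine, unrestricted
usage: h: 1×, p: 0×, f (bound): 1×
order of uses: h, f
typing: well-typed at T2 → T3
ordered: ✗, needs weakening: p unused
linear: ✗, needs weakening: p unused
affine: ✓, no duplicate uses among h, p, f
relevant: ✗, needs weakening: p unused
unrestricted: ✓, type-checks (T2 → T3) and nothing is barred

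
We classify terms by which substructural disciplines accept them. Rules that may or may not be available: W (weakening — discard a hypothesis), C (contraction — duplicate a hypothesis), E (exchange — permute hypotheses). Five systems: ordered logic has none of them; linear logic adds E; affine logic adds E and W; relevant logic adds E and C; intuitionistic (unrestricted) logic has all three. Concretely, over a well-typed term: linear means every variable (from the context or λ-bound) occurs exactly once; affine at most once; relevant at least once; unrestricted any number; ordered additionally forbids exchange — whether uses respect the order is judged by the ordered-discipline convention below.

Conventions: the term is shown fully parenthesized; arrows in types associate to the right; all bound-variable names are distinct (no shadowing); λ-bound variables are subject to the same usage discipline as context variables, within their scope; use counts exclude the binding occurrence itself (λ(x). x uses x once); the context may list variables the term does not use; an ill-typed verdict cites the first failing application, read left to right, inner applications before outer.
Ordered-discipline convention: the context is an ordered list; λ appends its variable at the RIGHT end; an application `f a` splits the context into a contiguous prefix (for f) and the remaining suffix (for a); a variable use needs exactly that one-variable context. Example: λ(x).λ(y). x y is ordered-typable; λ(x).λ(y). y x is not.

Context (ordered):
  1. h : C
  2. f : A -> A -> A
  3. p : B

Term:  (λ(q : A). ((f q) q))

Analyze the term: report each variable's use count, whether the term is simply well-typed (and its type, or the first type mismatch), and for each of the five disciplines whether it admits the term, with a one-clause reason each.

variable uses: h: 0, f: 1, p: 0, q (λ-bound): 2
use order (left to right): f, q, q
typing: ✓ — A -> A
ordered ✗ (repeated use of q ×2; h, p never used (weakening))
linear ✗ (repeated use of q ×2; h, p never used (weakening))
affine ✗ (repeated use of q ×2)
relevant ✗ (h, p never used (weakening))
unrestricted ✓ (simply typable at A -> A; W, C, E all held)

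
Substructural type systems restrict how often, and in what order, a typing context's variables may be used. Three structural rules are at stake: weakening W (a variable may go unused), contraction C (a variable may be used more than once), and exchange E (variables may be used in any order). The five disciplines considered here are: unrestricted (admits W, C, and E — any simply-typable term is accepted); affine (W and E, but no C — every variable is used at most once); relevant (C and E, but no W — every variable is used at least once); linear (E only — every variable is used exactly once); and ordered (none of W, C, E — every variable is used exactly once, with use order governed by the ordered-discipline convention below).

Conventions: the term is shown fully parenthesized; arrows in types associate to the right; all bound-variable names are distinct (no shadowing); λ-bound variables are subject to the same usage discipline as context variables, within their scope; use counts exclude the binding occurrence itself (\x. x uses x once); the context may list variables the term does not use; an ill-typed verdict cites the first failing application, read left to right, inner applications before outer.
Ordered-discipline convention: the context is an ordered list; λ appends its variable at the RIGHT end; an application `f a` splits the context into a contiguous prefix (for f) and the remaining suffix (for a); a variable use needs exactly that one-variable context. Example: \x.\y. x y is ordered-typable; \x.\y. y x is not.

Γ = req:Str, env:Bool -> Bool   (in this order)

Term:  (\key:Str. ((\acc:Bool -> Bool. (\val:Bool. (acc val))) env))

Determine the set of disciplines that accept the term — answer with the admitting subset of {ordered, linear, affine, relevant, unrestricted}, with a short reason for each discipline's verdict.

admitted in: affine, unrestricted
usage: req ×0, env ×1, key (λ-bound) ×0, acc (λ-bound) ×1, val (λ-bound) ×1
left-to-right use order: acc, val, env
typing: the term checks, with type Str -> Bool -> Bool
ordered ✗ (unused: req, key — weakening required)
linear ✗ (unused: req, key — weakening required)
affine ✓ (req, env, key, acc, val: no repeats, contraction unneeded)
relevant ✗ (unused: req, key — weakening required)
unrestricted ✓ (well-typed at Str -> Bool -> Bool; no restrictions here)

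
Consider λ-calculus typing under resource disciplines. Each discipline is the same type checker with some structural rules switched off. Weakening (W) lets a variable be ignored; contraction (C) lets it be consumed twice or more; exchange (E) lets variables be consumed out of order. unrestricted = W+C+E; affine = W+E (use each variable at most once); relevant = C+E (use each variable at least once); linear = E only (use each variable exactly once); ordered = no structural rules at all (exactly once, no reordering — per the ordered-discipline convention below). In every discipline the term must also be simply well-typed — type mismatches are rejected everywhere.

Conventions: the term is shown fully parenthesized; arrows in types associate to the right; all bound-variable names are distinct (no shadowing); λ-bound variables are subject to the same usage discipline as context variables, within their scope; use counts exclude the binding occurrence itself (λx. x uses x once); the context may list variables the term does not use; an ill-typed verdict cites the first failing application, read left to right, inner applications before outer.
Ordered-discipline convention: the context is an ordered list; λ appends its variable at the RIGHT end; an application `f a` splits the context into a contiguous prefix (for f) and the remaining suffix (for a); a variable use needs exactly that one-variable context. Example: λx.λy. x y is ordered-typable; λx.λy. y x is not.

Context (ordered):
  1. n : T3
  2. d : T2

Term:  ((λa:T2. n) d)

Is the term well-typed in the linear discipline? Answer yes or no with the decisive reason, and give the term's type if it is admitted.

no — unused: a — weakening required
use counts: n ×1, d ×1, a (bound) ×0
order of uses: n, d
typing: well-typed at T3
summary: ordered ✗ | linear ✗ | affine ✓ | relevant ✗ | unrestricted ✓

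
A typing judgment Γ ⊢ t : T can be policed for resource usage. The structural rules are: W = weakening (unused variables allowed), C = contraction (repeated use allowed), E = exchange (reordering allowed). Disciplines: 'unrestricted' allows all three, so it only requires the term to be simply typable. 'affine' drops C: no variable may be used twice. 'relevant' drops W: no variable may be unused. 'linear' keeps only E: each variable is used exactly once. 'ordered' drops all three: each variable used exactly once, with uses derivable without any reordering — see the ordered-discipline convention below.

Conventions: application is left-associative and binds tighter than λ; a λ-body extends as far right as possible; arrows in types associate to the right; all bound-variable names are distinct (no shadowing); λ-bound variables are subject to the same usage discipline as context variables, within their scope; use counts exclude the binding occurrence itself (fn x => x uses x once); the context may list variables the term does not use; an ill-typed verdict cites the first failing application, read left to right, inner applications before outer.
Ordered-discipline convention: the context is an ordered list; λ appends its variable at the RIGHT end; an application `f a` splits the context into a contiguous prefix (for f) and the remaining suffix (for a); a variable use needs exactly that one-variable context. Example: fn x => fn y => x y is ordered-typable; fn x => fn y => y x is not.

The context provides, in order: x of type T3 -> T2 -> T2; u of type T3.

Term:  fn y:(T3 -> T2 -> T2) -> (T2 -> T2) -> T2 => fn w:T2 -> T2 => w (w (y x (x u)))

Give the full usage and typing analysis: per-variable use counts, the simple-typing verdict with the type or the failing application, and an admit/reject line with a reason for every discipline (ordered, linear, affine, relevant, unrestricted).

variable uses: x: 2×, u: 1×, y [bound]: 1×, w [bound]: 2×
uses in reading order: w, w, y, x, x, u
typing: well-typed at ((T3 -> T2 -> T2) -> (T2 -> T2) -> T2) -> (T2 -> T2) -> T2
ordered: ✗ — x ×2, w ×2 used more than once (contraction)
linear: ✗ — x ×2, w ×2 used more than once (contraction)
affine: ✗ — x ×2, w ×2 used more than once (contraction)
relevant: ✓ — none of x, u, y, w goes unused
unrestricted: ✓ — type-checks (((T3 -> T2 -> T2) -> (T2 -> T2) -> T2) -> (T2 -> T2) -> T2) and nothing is barred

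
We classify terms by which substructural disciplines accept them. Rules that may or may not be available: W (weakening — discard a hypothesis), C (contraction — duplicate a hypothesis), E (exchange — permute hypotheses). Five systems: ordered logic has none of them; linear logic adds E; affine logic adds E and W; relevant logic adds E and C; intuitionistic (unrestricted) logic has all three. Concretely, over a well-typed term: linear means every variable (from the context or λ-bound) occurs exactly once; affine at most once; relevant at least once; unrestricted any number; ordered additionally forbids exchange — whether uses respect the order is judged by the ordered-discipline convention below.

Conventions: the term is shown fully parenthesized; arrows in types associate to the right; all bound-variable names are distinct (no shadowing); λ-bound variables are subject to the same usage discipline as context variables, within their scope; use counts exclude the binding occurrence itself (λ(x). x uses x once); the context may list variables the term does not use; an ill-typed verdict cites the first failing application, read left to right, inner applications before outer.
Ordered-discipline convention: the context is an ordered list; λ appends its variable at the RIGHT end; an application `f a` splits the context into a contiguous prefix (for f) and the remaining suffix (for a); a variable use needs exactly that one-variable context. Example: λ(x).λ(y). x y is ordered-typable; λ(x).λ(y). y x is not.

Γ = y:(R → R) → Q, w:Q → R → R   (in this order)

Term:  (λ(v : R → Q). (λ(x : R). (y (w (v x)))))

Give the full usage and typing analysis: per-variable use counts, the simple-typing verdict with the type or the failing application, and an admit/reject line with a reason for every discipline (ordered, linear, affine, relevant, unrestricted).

use counts: y: 1×, w: 1×, v (λ-bound): 1×, x (λ-bound): 1×
order of uses: y, w, v, x
typing: well-typed at (R → Q) → R → Q
ordered: ✓ — y, w, v, x: once each, no exchange needed
linear: ✓ — y, w, v, x: one use apiece
affine: ✓ — none of y, w, v, x used more than once
relevant: ✓ — every one of y, w, v, x appears
unrestricted: ✓ — well-typed at (R → Q) → R → Q; no restrictions here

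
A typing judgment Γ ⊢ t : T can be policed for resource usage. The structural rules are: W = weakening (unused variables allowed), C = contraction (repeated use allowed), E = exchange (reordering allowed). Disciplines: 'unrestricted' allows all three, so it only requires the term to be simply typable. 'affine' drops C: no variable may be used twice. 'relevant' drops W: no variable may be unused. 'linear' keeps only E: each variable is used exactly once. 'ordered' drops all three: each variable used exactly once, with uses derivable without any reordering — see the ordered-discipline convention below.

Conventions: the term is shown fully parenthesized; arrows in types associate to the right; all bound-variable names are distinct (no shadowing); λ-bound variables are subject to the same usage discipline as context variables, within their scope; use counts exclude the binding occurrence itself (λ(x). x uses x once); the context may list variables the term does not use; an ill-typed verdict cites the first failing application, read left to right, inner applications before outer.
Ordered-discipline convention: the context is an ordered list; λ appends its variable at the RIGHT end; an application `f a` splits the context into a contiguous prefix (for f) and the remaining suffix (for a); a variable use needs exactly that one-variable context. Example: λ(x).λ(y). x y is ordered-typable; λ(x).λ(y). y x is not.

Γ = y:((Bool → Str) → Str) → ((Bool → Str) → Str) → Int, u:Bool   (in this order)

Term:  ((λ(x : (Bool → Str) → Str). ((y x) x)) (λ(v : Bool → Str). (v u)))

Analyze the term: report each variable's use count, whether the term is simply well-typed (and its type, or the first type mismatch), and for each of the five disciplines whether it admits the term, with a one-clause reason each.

variable uses: y ×1, u ×1, x (bound) ×2, v (bound) ×1
left-to-right use order: y, x, x, v, u
typing: ✓ — Int
ordered: ✗, repeated use of x ×2
linear: ✗, repeated use of x ×2
affine: ✗, repeated use of x ×2
relevant: ✓, y, u, x, v: all used, weakening unneeded
unrestricted: ✓, simply typable at Int; W, C, E all held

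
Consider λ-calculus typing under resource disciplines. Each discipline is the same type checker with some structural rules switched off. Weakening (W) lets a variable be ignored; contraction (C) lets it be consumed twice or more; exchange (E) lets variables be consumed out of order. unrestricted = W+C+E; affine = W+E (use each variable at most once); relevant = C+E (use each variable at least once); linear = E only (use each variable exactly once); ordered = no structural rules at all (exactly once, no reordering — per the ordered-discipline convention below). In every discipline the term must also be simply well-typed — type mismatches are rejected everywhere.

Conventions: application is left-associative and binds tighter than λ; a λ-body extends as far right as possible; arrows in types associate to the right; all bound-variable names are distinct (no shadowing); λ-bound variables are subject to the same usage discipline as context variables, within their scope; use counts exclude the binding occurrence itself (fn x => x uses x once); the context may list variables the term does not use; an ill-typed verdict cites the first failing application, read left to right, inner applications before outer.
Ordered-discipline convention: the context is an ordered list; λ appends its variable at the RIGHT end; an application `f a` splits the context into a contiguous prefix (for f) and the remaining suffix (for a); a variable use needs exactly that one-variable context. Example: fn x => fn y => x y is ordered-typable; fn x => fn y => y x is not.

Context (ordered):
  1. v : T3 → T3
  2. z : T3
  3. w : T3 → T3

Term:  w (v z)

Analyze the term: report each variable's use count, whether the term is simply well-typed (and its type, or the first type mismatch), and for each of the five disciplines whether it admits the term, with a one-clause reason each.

variable uses: v: 1, z: 1, w: 1
uses in reading order: w, v, z
typing: the term checks, with type T3
ordered: ✗, needs exchange: uses follow w, v, z
linear: ✓, exactly-once usage across v, z, w
affine: ✓, none of v, z, w used more than once
relevant: ✓, none of v, z, w goes unused
unrestricted: ✓, typability at T3 is all that's needed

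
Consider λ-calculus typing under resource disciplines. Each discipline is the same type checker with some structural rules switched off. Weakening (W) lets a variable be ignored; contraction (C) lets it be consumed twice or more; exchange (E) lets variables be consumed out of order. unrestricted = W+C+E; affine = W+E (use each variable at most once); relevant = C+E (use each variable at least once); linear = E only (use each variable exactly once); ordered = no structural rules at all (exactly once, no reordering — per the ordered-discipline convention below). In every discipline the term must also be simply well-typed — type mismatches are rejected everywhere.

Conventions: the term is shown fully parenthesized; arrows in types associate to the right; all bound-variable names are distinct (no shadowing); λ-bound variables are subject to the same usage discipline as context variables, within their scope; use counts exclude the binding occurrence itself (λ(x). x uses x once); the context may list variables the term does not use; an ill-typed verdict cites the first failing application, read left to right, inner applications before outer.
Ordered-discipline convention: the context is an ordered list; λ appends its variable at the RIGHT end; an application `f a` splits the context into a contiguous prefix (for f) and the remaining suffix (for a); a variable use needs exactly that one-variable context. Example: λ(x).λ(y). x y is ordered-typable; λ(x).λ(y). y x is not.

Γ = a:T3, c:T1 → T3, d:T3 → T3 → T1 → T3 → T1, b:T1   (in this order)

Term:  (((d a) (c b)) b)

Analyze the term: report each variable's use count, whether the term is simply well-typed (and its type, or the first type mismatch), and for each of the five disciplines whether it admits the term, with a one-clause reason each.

counts: a ×1, c ×1, d ×1, b ×2
uses in reading order: d, a, c, b, b
typing: well-typed — term : T3 → T1
ordered ✗ (needs contraction — b ×2)
linear ✗ (needs contraction — b ×2)
affine ✗ (needs contraction — b ×2)
relevant ✓ (a, c, d, b: all used, weakening unneeded)
unrestricted ✓ (simply typable at T3 → T1; W, C, E all held)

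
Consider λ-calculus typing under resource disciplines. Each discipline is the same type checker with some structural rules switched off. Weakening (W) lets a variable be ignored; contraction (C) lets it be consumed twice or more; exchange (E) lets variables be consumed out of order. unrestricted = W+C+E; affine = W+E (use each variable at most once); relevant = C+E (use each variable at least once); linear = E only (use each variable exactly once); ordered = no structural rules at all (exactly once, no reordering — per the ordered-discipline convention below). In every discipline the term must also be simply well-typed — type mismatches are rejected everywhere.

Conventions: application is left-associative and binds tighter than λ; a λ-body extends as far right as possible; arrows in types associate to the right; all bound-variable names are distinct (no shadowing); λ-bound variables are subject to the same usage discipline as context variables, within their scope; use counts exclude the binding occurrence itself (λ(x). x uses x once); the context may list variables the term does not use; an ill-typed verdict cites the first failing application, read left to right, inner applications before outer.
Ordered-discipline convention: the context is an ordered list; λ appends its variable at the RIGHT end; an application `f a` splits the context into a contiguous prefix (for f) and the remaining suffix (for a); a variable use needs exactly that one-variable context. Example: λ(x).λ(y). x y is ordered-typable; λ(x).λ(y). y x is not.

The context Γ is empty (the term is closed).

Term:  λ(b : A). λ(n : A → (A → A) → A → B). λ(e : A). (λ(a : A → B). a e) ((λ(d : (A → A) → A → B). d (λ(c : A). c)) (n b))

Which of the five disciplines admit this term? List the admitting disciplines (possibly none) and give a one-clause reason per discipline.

accepted by: linear, affine, relevant, unrestricted
use counts: b (λ-bound): 1; n (λ-bound): 1; e (λ-bound): 1; a (λ-bound): 1; d (λ-bound): 1; c (λ-bound): 1
uses in reading order: a, e, d, c, n, b
typing: the term checks, with type A → (A → (A → A) → A → B) → A → B
ordered: ✗ — needs exchange: uses follow a, e, d, c, n, b
linear: ✓ — exactly-once usage across b, n, e, a, d, c
affine: ✓ — none of b, n, e, a, d, c used more than once
relevant: ✓ — every one of b, n, e, a, d, c appears
unrestricted: ✓ — typability at A → (A → (A → A) → A → B) → A → B is all that's needed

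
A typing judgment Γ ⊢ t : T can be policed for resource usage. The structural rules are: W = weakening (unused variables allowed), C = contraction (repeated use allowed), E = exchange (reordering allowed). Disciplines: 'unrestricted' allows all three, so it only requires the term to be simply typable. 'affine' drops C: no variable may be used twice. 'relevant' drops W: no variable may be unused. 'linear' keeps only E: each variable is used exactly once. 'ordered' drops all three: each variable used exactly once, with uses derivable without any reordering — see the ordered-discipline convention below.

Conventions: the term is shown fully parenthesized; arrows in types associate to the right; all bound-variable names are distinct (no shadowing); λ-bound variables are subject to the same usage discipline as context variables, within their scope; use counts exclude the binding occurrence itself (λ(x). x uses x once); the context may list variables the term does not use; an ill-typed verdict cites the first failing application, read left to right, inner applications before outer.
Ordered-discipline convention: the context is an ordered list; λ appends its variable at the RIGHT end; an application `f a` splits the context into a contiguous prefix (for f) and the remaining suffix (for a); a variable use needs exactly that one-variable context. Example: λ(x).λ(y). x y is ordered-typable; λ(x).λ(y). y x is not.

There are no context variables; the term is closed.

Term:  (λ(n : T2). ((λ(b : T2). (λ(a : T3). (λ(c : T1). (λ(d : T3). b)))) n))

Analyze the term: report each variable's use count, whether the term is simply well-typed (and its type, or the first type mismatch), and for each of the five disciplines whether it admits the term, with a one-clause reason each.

usage: n (λ-bound): 1×; b (λ-bound): 1×; a (λ-bound): 0×; c (λ-bound): 0×; d (λ-bound): 0×
order of uses: b, n
typing: well-typed — term : T2 -> T3 -> T1 -> T3 -> T2
ordered ✗ (a, c, d left unused)
linear ✗ (a, c, d left unused)
affine ✓ (no duplicate uses among n, b, a, c, d)
relevant ✗ (a, c, d left unused)
unrestricted ✓ (well-typed at T2 -> T3 -> T1 -> T3 -> T2; no restrictions here)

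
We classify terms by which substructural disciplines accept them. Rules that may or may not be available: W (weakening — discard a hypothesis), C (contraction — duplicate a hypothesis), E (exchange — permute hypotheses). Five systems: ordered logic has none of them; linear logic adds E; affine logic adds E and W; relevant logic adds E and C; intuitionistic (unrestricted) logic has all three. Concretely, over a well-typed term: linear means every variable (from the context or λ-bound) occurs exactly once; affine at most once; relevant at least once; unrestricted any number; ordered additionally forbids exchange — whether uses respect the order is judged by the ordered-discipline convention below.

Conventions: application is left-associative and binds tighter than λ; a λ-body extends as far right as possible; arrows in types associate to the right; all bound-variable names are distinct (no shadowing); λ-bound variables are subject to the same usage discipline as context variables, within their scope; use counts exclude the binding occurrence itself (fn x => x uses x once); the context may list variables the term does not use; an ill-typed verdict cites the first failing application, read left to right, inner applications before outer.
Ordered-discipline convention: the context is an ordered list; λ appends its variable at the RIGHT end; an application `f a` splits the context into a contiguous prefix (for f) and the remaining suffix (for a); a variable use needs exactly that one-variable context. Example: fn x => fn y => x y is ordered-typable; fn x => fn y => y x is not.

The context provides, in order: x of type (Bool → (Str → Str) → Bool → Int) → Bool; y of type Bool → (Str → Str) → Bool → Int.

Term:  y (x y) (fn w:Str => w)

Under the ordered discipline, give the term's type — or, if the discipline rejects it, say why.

not well-typed under ordered — y ×2 used more than once (contraction)
counts: x ×1, y ×2, w [bound] ×1
order of uses: y, x, y, w
typing: ✓ — Bool → Int
all disciplines: ordered ✗, linear ✗, affine ✗, relevant ✓, unrestricted ✓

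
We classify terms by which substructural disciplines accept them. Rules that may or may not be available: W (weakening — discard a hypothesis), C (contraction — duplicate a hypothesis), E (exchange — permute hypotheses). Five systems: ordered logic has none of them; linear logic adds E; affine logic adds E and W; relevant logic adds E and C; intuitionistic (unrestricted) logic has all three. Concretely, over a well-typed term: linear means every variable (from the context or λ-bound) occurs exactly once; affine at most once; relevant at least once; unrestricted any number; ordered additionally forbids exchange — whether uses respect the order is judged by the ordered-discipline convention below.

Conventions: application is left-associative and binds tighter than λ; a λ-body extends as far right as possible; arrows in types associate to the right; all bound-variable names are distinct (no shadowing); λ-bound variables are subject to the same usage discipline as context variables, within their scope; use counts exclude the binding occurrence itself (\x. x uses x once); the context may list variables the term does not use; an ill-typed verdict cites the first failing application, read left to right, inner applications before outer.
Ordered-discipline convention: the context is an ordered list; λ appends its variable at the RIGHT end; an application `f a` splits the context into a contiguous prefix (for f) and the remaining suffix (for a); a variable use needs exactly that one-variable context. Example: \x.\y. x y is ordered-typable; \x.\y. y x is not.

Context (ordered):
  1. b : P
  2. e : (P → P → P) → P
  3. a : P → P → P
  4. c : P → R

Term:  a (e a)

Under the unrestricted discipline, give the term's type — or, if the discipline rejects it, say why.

term : P → P
use counts: b: 0, e: 1, a: 2, c: 0
left-to-right use order: a, e, a
typing: ✓ — P → P
all disciplines: ordered ✗ · linear ✗ · affine ✗ · relevant ✗ · unrestricted ✓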